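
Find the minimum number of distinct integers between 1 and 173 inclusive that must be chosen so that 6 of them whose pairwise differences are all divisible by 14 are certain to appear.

Integers whose pairwise differences are multiples of 14 are exactly those sharing a remainder mod 14. The 14 residue classes mod 14 are the pigeonholes.
With 70 integers one could put 5 in each residue class and have no class reach 6.
The 71st integer pushes some class to 6, so 14·5 + 1 = 71.

71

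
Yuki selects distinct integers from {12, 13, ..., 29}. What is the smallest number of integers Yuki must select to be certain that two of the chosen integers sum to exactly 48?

14

Group the elements by complementary pair {x, 48−x}: {19,29}, {20,28}, {21,27}, …, giving 5 two-element pairs; the single value 24 (it cannot pair with itself since the integers are distinct); and 7 integers whose partner 48−x falls outside [12,29].
By the pigeonhole principle, treating each of those 13 groups as a pigeonhole, one can pick one integer per group — 13 integers — with no two summing to 48.
The 14th integer lands in an occupied pair, forcing a sum of 48.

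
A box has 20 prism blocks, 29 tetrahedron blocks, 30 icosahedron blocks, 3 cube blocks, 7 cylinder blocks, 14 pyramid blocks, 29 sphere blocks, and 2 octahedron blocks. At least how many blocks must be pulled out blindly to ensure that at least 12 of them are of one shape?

68

The 8 shapes are the holes; the blocks drawn are the pigeons.
To avoid 12 of any one shape, the worst case takes at most 11 of each shape, or every block of a shape that has fewer than 11.
That gives 11 + 11 + 11 + 3 + 7 + 11 + 11 + 2 = 67 blocks with no shape reaching 12.
The next block forces some shape to 12, so 67 + 1 = 68.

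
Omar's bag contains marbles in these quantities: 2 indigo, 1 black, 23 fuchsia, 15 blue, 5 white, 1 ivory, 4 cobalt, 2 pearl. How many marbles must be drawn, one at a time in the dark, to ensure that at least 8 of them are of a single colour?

30

An adversary could hand out at most 7 marbles per colour (6 colours run out sooner): 2 + 1 + 7 + 7 + 5 + 1 + 4 + 2 = 29 marbles and still no colour has 8.
One more marble lands in a colour already at 7, so 30 draws are enough and 29 are not.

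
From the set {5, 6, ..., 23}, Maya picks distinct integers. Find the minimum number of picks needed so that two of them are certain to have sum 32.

Two chosen integers sum to 32 exactly when both halves of some pair {x, 32−x} with 9 ≤ x ≤ 32−x ≤ 23 are chosen — 7 such pairs.
The remaining 5 elements (those with no distinct partner in range) can never complete a 32-sum, so the worst case takes all of them and one from each pair: 5 + 7 = 12.
The 13th integer has to be the second member of some pair, so 12 + 1 = 13.

13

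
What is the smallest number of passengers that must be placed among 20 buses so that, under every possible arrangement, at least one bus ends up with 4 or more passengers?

61

With 60 passengers one could put exactly 3 in each of the 20 buses, and no bus would reach 4.
Pigeonhole: one more passenger must land in a bus that already has 3, giving it 4.
So 20 × 3 + 1 = 61 passengers are required.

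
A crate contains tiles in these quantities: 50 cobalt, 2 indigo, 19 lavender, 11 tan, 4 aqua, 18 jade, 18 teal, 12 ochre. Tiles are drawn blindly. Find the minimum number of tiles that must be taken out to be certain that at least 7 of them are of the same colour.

43

Pigeonhole: put each drawn tile into a box by colour. The largest draw with every box below 7 takes min(count, 6) from each colour; colours with fewer than 6 contribute all they have.
Σ min(cᵢ, 6) = 6 + 2 + 6 + 6 + 4 + 6 + 6 + 6 = 42.
Draw number 42 + 1 = 43 must push one box to 7.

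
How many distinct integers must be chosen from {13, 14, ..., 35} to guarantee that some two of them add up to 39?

A set avoiding the sum 39 can contain at most one of each pair {x, 39−x}, plus the 9 elements whose complement lies outside the range.
The integers 20, …, 35 (16 of them) are such a set: any two sum to at least 20+21 = 41 > 39.
Any 17th integer completes one of the 7 pairs, so 17 choices force a sum of 39.

17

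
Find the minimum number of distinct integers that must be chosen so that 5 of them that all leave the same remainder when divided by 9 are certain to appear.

By the pigeonhole principle, the 9 residue classes mod 9 are the pigeonholes.
With 36 integers one could put 4 in each residue class and have no class reach 5.
The 37th integer pushes some class to 5, so 9·4 + 1 = 37.

37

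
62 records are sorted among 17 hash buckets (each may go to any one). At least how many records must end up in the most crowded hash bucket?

Pigeonhole: the 17 hash buckets are the holes and the 62 records are the pigeons.
If every hash bucket held at most 3 records, the total would be at most 17 × 3 = 51, which is less than 62.
So some hash bucket holds at least ⌈62/17⌉ = 4 records.

4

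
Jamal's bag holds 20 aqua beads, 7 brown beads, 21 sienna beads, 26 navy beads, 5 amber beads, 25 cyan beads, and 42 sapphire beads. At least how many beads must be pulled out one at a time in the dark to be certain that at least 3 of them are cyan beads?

124

In the worst case for collecting cyan beads, every non-cyan bead comes out first.
There are 20 + 7 + 21 + 26 + 5 + 42 = 121 non-cyan beads altogether.
After those, each further bead must be cyan, so 121 + 3 = 124 draws guarantee 3 cyan beads.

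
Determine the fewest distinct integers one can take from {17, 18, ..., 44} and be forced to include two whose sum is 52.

20

Group the elements by complementary pair {x, 52−x}: {17,35}, {18,34}, {19,33}, …, giving 9 two-element pairs, the single value 26 (it cannot pair with itself since the integers are distinct), and 9 integers whose partner 52−x falls outside [17,44].
By pigeonhole, treating each of those 19 groups as a pigeonhole, one can pick one integer per group — 19 integers — with no two summing to 52.
The 20th integer lands in an occupied pair, forcing a sum of 52.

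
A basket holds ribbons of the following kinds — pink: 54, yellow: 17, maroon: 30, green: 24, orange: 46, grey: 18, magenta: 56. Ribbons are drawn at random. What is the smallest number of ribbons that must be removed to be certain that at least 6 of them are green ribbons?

227

In the worst case for collecting green ribbons, every non-green ribbon comes out first.
There are 54 + 17 + 30 + 46 + 18 + 56 = 221 non-green ribbons altogether.
After those, each further ribbon must be green, so 221 + 6 = 227 draws guarantee 6 green ribbons.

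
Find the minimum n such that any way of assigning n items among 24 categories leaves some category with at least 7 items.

With 144 items one could put exactly 6 in each of the 24 categories, and no category would reach 7.
By pigeonhole, one more item must land in a category that already has 6, giving it 7.
So 24 × 6 + 1 = 145 items are required.

145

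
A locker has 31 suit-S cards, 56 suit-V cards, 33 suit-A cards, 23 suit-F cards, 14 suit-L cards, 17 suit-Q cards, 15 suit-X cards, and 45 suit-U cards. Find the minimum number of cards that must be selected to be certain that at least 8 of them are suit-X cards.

In the worst case for collecting suit-X cards, every non-suit-X card comes out first.
There are 31 + 56 + 33 + 23 + 14 + 17 + 45 = 219 non-suit-X cards altogether.
After those, each further card must be suit-X, so 219 + 8 = 227 draws guarantee 8 suit-X cards.

227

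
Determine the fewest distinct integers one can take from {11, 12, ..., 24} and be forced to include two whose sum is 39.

10

Group the elements by complementary pair {x, 39−x}: {15,24}, {16,23}, {17,22}, …, giving 5 two-element pairs and 4 integers whose partner 39−x falls outside [11,24].
Treating each of those 9 groups as a pigeonhole, one can pick one integer per group — 9 integers — with no two summing to 39.
The 10th integer lands in an occupied pair, forcing a sum of 39.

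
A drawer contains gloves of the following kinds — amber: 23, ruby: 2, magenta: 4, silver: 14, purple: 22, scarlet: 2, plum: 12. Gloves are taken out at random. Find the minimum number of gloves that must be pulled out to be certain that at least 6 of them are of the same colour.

An adversary could hand out at most 5 gloves per colour (ruby, magenta, scarlet run out sooner): 5 + 2 + 4 + 5 + 5 + 2 + 5 = 28 gloves and still no colour has 6.
One more glove lands in a colour already at 5, so 29 draws are enough and 28 are not.

29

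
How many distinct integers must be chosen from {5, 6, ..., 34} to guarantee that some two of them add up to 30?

21

A set avoiding the sum 30 can contain at most one of each pair {x, 30−x}, plus the 10 elements whose complement lies outside the range or equal to its own complement.
The integers 15, …, 34 (20 of them) are such a set: any two sum to at least 15+16 = 31 > 30.
By the pigeonhole principle, any 21st integer completes one of the 10 pairs, so 21 choices force a sum of 30.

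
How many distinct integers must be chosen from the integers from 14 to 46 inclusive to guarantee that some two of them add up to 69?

Group the elements by complementary pair {x, 69−x}: {23,46}, {24,45}, {25,44}, …, giving 12 two-element pairs and 9 integers whose partner 69−x falls outside [14,46].
By pigeonhole, treating each of those 21 groups as a pigeonhole, one can pick one integer per group — 21 integers — with no two summing to 69.
The 22nd integer lands in an occupied pair, forcing a sum of 69.

22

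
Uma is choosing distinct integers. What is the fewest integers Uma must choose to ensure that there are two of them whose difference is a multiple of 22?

23

Integers whose pairwise differences are multiples of 22 are exactly those sharing a remainder mod 22. By the pigeonhole principle, the 22 residue classes mod 22 are the pigeonholes.
With 22 integers one could put 1 in each residue class and have no class reach 2.
The 23rd integer pushes some class to 2, so 22·1 + 1 = 23.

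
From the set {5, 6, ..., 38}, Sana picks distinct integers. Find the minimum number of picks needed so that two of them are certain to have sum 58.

Two chosen integers sum to 58 exactly when both halves of some pair {x, 58−x} with 20 ≤ x ≤ 58−x ≤ 38 are chosen — 9 such pairs.
The remaining 16 elements (those with no distinct partner in range) can never complete a 58-sum, so the worst case takes all of them and one from each pair: 16 + 9 = 25.
Pigeonhole: the 26th integer has to be the second member of some pair, so 25 + 1 = 26.

26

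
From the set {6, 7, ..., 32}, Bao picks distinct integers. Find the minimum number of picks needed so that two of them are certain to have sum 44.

18

A set avoiding the sum 44 can contain at most one of each pair {x, 44−x}, plus the 7 elements whose complement lies outside the range or equal to its own complement.
The integers 6, …, 22 (17 of them) are such a set: any two sum to at least 6+7 = 13 and at most 21+22 = 43 < 44.
Any 18th integer completes one of the 10 pairs, so 18 choices force a sum of 44.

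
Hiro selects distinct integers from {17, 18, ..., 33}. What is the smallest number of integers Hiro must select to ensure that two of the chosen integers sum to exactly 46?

12

Group the elements by complementary pair {x, 46−x}: {17,29}, {18,28}, {19,27}, …, giving 6 two-element pairs; the single value 23 (it cannot pair with itself since the integers are distinct); and 4 integers whose partner 46−x falls outside [17,33].
By the pigeonhole principle, treating each of those 11 groups as a pigeonhole, one can pick one integer per group — 11 integers — with no two summing to 46.
The 12th integer lands in an occupied pair, forcing a sum of 46.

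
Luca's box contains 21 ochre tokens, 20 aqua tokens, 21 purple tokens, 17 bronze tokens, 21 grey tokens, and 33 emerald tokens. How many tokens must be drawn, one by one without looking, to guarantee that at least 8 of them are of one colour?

By pigeonhole, the 6 colours are the holes; the tokens drawn are the pigeons.
To avoid 8 of any one colour, the worst case takes at most 7 of each colour.
That gives 7 + 7 + 7 + 7 + 7 + 7 = 42 tokens with no colour reaching 8.
The next token forces some colour to 8, so 42 + 1 = 43.

43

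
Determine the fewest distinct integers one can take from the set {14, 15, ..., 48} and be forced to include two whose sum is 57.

21

Two chosen integers sum to 57 exactly when both halves of some pair {x, 57−x} with 14 ≤ x ≤ 57−x ≤ 43 are chosen — 15 such pairs.
The remaining 5 elements (those with no distinct partner in range) can never complete a 57-sum, so the worst case takes all of them and one from each pair: 5 + 15 = 20.
The 21st integer has to be the second member of some pair, so 20 + 1 = 21.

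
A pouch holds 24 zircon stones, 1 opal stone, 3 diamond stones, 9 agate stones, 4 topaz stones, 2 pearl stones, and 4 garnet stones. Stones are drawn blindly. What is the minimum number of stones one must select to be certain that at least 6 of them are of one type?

The 7 types are the holes; the stones drawn are the pigeons.
To avoid 6 of any one type, the worst case takes at most 5 of each type, or every stone of a type that has fewer than 5.
That gives 5 + 1 + 3 + 5 + 4 + 2 + 4 = 24 stones with no type reaching 6.
The next stone forces some type to 6, so 24 + 1 = 25.

25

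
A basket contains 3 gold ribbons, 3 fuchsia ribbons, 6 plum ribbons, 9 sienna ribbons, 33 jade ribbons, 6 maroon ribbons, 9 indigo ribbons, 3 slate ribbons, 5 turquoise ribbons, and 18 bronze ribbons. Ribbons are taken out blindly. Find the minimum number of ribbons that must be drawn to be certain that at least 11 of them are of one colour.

65

The 10 colours are the holes; the ribbons drawn are the pigeons.
To avoid 11 of any one colour, the worst case takes at most 10 of each colour, or every ribbon of a colour that has fewer than 10.
That gives 3 + 3 + 6 + 9 + 10 + 6 + 9 + 3 + 5 + 10 = 64 ribbons with no colour reaching 11.
The next ribbon forces some colour to 11, so 64 + 1 = 65.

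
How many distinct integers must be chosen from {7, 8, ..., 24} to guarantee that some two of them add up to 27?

12

Two chosen integers sum to 27 exactly when both halves of some pair {x, 27−x} with 7 ≤ x ≤ 27−x ≤ 20 are chosen — 7 such pairs.
The remaining 4 elements (those with no distinct partner in range) can never complete a 27-sum, so the worst case takes all of them and one from each pair: 4 + 7 = 11.
The 12th integer has to be the second member of some pair, so 11 + 1 = 12.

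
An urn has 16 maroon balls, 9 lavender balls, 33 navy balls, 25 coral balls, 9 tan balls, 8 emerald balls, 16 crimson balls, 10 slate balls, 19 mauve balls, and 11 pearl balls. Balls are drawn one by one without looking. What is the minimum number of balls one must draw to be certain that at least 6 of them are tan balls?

153

In the worst case for collecting tan balls, every non-tan ball comes out first.
There are 16 + 9 + 33 + 25 + 8 + 16 + 10 + 19 + 11 = 147 non-tan balls altogether.
After those, each further ball must be tan, so 147 + 6 = 153 draws guarantee 6 tan balls.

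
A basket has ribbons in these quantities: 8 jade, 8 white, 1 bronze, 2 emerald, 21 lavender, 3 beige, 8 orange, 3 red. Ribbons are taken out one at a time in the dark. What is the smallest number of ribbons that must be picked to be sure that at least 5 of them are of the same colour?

26

Pigeonhole: put each drawn ribbon into a box by colour. The largest draw with every box below 5 takes min(count, 4) from each colour; colours with fewer than 4 contribute all they have.
Σ min(cᵢ, 4) = 4 + 4 + 1 + 2 + 4 + 3 + 4 + 3 = 25.
Draw number 25 + 1 = 26 must push one box to 5.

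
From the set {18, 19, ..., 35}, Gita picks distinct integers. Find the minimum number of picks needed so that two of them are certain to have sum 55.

A set avoiding the sum 55 can contain at most one of each pair {x, 55−x}, plus the 2 elements whose complement lies outside the range.
The integers 18, …, 27 (10 of them) are such a set: any two sum to at least 18+19 = 37 and at most 26+27 = 53 < 55.
Any 11th integer completes one of the 8 pairs, so 11 choices force a sum of 55.

11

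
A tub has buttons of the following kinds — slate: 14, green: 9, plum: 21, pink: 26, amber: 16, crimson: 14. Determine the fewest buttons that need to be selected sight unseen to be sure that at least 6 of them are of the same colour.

31

Put each drawn button into a box by colour. The largest draw with every box below 6 takes min(count, 5) from each colour.
Σ min(cᵢ, 5) = 5 + 5 + 5 + 5 + 5 + 5 = 30.
Draw number 30 + 1 = 31 must push one box to 6.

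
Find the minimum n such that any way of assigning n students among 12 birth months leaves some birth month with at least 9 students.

With 96 students one could put exactly 8 in each of the 12 birth months, and no birth month would reach 9.
By the pigeonhole principle, one more student must land in a birth month that already has 8, giving it 9.
So 12 × 8 + 1 = 97 students are required.

97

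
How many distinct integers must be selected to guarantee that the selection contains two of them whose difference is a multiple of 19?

Integers whose pairwise differences are multiples of 19 are exactly those sharing a remainder mod 19. The 19 residue classes mod 19 are the pigeonholes.
With 19 integers one could put 1 in each residue class and have no class reach 2.
The 20th integer pushes some class to 2, so 19·1 + 1 = 20.

20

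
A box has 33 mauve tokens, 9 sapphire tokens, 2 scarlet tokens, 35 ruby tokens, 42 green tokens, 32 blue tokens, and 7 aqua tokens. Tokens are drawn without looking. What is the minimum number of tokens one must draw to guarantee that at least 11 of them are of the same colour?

59

Put each drawn token into a box by colour. The largest draw with every box below 11 takes min(count, 10) from each colour; colours with fewer than 10 contribute all they have.
Σ min(cᵢ, 10) = 10 + 9 + 2 + 10 + 10 + 10 + 7 = 58.
Draw number 58 + 1 = 59 must push one box to 11.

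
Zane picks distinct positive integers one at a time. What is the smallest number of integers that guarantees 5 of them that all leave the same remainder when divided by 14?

57

The 14 residue classes mod 14 are the pigeonholes.
With 56 integers one could put 4 in each residue class and have no class reach 5.
The 57th integer pushes some class to 5, so 14·4 + 1 = 57.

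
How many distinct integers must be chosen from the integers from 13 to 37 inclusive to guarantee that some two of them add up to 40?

19

Two chosen integers sum to 40 exactly when both halves of some pair {x, 40−x} with 13 ≤ x ≤ 40−x ≤ 27 are chosen — 7 such pairs.
The remaining 11 elements (those with no distinct partner in range) can never complete a 40-sum, so the worst case takes all of them and one from each pair: 11 + 7 = 18.
By pigeonhole, the 19th integer has to be the second member of some pair, so 18 + 1 = 19.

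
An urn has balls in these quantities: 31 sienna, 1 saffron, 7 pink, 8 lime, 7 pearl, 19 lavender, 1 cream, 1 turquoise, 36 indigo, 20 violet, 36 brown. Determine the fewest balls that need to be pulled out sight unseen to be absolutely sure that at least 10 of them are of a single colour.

An adversary could hand out at most 9 balls per colour (6 colours run out sooner): 9 + 1 + 7 + 8 + 7 + 9 + 1 + 1 + 9 + 9 + 9 = 70 balls and still no colour has 10.
One more ball lands in a colour already at 9, so 71 draws are enough and 70 are not.

71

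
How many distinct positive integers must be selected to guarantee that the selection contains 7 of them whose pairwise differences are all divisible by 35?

Integers whose pairwise differences are multiples of 35 are exactly those sharing a remainder mod 35. Pigeonhole: the 35 residue classes mod 35 are the pigeonholes.
With 210 integers one could put 6 in each residue class and have no class reach 7.
The 211th integer pushes some class to 7, so 35·6 + 1 = 211.

211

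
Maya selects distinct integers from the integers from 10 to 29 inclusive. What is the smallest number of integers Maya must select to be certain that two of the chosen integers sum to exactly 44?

14

Group the elements by complementary pair {x, 44−x}: {15,29}, {16,28}, {17,27}, …, giving 7 two-element pairs, the single value 22 (it cannot pair with itself since the integers are distinct), and 5 integers whose partner 44−x falls outside [10,29].
By the pigeonhole principle, treating each of those 13 groups as a pigeonhole, one can pick one integer per group — 13 integers — with no two summing to 44.
The 14th integer lands in an occupied pair, forcing a sum of 44.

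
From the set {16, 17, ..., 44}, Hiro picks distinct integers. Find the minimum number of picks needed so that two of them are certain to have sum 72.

Group the elements by complementary pair {x, 72−x}: {28,44}, {29,43}, {30,42}, …, giving 8 two-element pairs, the single value 36 (it cannot pair with itself since the integers are distinct), and 12 integers whose partner 72−x falls outside [16,44].
By the pigeonhole principle, treating each of those 21 groups as a pigeonhole, one can pick one integer per group — 21 integers — with no two summing to 72.
The 22nd integer lands in an occupied pair, forcing a sum of 72.

22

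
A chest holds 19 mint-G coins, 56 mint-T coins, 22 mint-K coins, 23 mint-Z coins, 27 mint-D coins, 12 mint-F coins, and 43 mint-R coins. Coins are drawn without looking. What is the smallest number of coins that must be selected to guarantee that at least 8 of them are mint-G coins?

191

In the worst case for collecting mint-G coins, every non-mint-G coin comes out first.
There are 56 + 22 + 23 + 27 + 12 + 43 = 183 non-mint-G coins altogether.
After those, each further coin must be mint-G, so 183 + 8 = 191 draws guarantee 8 mint-G coins.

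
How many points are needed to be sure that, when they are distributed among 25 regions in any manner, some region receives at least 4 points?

76

With 75 points one could put exactly 3 in each of the 25 regions, and no region would reach 4.
Pigeonhole: one more point must land in a region that already has 3, giving it 4.
So 25 × 3 + 1 = 76 points are required.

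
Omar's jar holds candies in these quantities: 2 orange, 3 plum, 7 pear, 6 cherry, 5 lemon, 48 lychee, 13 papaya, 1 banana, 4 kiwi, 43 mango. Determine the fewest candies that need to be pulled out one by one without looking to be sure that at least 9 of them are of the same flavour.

Put each drawn candy into a box by flavour. The largest draw with every box below 9 takes min(count, 8) from each flavour; flavours with fewer than 8 contribute all they have.
Σ min(cᵢ, 8) = 2 + 3 + 7 + 6 + 5 + 8 + 8 + 1 + 4 + 8 = 52.
Draw number 52 + 1 = 53 must push one box to 9.

53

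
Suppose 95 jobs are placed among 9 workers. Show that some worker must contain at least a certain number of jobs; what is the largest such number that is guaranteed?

11

By the pigeonhole principle, the 9 workers are the holes and the 95 jobs are the pigeons.
If every worker held at most 10 jobs, the total would be at most 9 × 10 = 90, which is less than 95.
So some worker holds at least ⌈95/9⌉ = 11 jobs.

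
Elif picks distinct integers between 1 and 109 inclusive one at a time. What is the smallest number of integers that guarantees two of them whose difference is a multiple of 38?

Integers whose pairwise differences are multiples of 38 are exactly those sharing a remainder mod 38. The 38 residue classes mod 38 are the pigeonholes.
With 38 integers one could put 1 in each residue class and have no class reach 2.
The 39th integer pushes some class to 2, so 38·1 + 1 = 39.

39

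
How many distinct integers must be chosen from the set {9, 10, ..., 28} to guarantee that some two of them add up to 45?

A set avoiding the sum 45 can contain at most one of each pair {x, 45−x}, plus the 8 elements whose complement lies outside the range.
The integers 9, …, 22 (14 of them) are such a set: any two sum to at least 9+10 = 19 and at most 21+22 = 43 < 45.
Any 15th integer completes one of the 6 pairs, so 15 choices force a sum of 45.

15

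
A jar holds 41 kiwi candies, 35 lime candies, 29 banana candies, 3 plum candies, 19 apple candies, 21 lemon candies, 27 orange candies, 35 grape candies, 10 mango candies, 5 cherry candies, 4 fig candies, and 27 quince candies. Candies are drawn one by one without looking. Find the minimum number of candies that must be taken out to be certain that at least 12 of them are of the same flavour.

The 12 flavours are the holes; the candies drawn are the pigeons.
To avoid 12 of any one flavour, the worst case takes at most 11 of each flavour, or every candy of a flavour that has fewer than 11.
That gives 11 + 11 + 11 + 3 + 11 + 11 + 11 + 11 + 10 + 5 + 4 + 11 = 110 candies with no flavour reaching 12.
The next candy forces some flavour to 12, so 110 + 1 = 111.

111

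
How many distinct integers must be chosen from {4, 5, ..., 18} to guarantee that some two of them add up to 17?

Two chosen integers sum to 17 exactly when both halves of some pair {x, 17−x} with 4 ≤ x ≤ 17−x ≤ 13 are chosen — 5 such pairs.
The remaining 5 elements (those with no distinct partner in range) can never complete a 17-sum, so the worst case takes all of them and one from each pair: 5 + 5 = 10.
The 11th integer has to be the second member of some pair, so 10 + 1 = 11.

11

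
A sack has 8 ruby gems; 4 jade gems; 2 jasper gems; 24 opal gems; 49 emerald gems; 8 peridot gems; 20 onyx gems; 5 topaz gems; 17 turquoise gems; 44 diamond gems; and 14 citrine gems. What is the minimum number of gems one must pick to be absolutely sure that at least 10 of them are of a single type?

82

The 11 types are the holes; the gems drawn are the pigeons.
To avoid 10 of any one type, the worst case takes at most 9 of each type, or every gem of a type that has fewer than 9.
That gives 8 + 4 + 2 + 9 + 9 + 8 + 9 + 5 + 9 + 9 + 9 = 81 gems with no type reaching 10.
The next gem forces some type to 10, so 81 + 1 = 82.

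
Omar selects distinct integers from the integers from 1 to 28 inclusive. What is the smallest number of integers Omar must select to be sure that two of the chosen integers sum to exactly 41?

Group the elements by complementary pair {x, 41−x}: {13,28}, {14,27}, {15,26}, …, giving 8 two-element pairs and 12 integers whose partner 41−x falls outside [1,28].
Treating each of those 20 groups as a pigeonhole, one can pick one integer per group — 20 integers — with no two summing to 41.
The 21st integer lands in an occupied pair, forcing a sum of 41.

21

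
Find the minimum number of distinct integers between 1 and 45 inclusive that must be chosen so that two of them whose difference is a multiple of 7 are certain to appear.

8

Integers whose pairwise differences are multiples of 7 are exactly those sharing a remainder mod 7. The 7 residue classes mod 7 are the pigeonholes.
With 7 integers one could put 1 in each residue class and have no class reach 2.
The 8th integer pushes some class to 2, so 7·1 + 1 = 8.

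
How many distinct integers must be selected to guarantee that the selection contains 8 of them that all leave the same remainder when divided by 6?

The 6 residue classes mod 6 are the pigeonholes.
With 42 integers one could put 7 in each residue class and have no class reach 8.
The 43rd integer pushes some class to 8, so 6·7 + 1 = 43.

43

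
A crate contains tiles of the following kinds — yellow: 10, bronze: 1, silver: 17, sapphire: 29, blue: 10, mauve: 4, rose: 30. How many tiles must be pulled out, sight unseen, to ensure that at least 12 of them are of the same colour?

An adversary could hand out at most 11 tiles per colour (4 colours run out sooner): 10 + 1 + 11 + 11 + 10 + 4 + 11 = 58 tiles and still no colour has 12.
One more tile lands in a colour already at 11, so 59 draws are enough and 58 are not.

59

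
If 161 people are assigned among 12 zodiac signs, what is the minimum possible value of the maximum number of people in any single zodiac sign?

14

By the pigeonhole principle, the 12 zodiac signs are the holes and the 161 people are the pigeons.
If every zodiac sign held at most 13 people, the total would be at most 12 × 13 = 156, which is less than 161.
So some zodiac sign holds at least ⌈161/12⌉ = 14 people.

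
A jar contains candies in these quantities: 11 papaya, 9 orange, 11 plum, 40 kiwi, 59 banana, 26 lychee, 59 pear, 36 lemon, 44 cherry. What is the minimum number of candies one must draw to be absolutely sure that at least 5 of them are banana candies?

241

In the worst case for collecting banana candies, every non-banana candy comes out first.
There are 11 + 9 + 11 + 40 + 26 + 59 + 36 + 44 = 236 non-banana candies altogether.
After those, each further candy must be banana, so 236 + 5 = 241 draws guarantee 5 banana candies.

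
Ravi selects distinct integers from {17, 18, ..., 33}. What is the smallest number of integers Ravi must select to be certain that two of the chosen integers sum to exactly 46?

A set avoiding the sum 46 can contain at most one of each pair {x, 46−x}, plus the 5 elements whose complement lies outside the range or equal to its own complement.
The integers 23, …, 33 (11 of them) are such a set: any two sum to at least 23+24 = 47 > 46.
By the pigeonhole principle, any 12th integer completes one of the 6 pairs, so 12 choices force a sum of 46.

12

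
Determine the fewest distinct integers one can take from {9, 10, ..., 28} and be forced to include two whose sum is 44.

15

Two chosen integers sum to 44 exactly when both halves of some pair {x, 44−x} with 16 ≤ x ≤ 44−x ≤ 28 are chosen — 6 such pairs.
The remaining 8 elements (those with no distinct partner in range) can never complete a 44-sum, so the worst case takes all of them and one from each pair: 8 + 6 = 14.
By the pigeonhole principle, the 15th integer has to be the second member of some pair, so 14 + 1 = 15.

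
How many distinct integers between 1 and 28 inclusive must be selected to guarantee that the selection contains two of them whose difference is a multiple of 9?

Integers whose pairwise differences are multiples of 9 are exactly those sharing a remainder mod 9. By the pigeonhole principle, the 9 residue classes mod 9 are the pigeonholes.
With 9 integers one could put 1 in each residue class and have no class reach 2.
The 10th integer pushes some class to 2, so 9·1 + 1 = 10.

10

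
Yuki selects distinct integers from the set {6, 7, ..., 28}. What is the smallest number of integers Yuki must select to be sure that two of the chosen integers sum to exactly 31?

14

Group the elements by complementary pair {x, 31−x}: {6,25}, {7,24}, {8,23}, …, giving 10 two-element pairs and 3 integers whose partner 31−x falls outside [6,28].
By pigeonhole, treating each of those 13 groups as a pigeonhole, one can pick one integer per group — 13 integers — with no two summing to 31.
The 14th integer lands in an occupied pair, forcing a sum of 31.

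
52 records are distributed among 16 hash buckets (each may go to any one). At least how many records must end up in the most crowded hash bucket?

By the pigeonhole principle, the 16 hash buckets are the holes and the 52 records are the pigeons.
If every hash bucket held at most 3 records, the total would be at most 16 × 3 = 48, which is less than 52.
So some hash bucket holds at least ⌈52/16⌉ = 4 records.

4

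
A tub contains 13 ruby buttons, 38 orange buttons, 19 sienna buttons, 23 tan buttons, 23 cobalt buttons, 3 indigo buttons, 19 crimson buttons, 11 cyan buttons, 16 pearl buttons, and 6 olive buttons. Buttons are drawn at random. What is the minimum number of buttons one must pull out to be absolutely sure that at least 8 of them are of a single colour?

66

By the pigeonhole principle, the 10 colours are the holes; the buttons drawn are the pigeons.
To avoid 8 of any one colour, the worst case takes at most 7 of each colour, or every button of a colour that has fewer than 7.
That gives 7 + 7 + 7 + 7 + 7 + 3 + 7 + 7 + 7 + 6 = 65 buttons with no colour reaching 8.
The next button forces some colour to 8, so 65 + 1 = 66.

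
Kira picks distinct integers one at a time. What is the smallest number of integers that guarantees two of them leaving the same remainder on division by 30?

31

The 30 residue classes mod 30 are the pigeonholes.
With 30 integers one could put 1 in each residue class and have no class reach 2.
The 31st integer pushes some class to 2, so 30·1 + 1 = 31.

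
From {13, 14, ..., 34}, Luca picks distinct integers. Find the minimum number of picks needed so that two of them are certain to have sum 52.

Two chosen integers sum to 52 exactly when both halves of some pair {x, 52−x} with 18 ≤ x ≤ 52−x ≤ 34 are chosen — 8 such pairs.
The remaining 6 elements (those with no distinct partner in range) can never complete a 52-sum, so the worst case takes all of them and one from each pair: 6 + 8 = 14.
Pigeonhole: the 15th integer has to be the second member of some pair, so 14 + 1 = 15.

15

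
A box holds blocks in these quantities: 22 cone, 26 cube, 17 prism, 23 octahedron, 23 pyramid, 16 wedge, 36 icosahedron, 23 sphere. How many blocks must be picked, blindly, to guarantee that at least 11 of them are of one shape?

81

An adversary could hand out at most 10 blocks per shape: 10 + 10 + 10 + 10 + 10 + 10 + 10 + 10 = 80 blocks and still no shape has 11.
By the pigeonhole principle, one more block lands in a shape already at 10, so 81 draws are enough and 80 are not.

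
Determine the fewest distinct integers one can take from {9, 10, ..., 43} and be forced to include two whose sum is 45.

Group the elements by complementary pair {x, 45−x}: {9,36}, {10,35}, {11,34}, …, giving 14 two-element pairs and 7 integers whose partner 45−x falls outside [9,43].
Treating each of those 21 groups as a pigeonhole, one can pick one integer per group — 21 integers — with no two summing to 45.
The 22nd integer lands in an occupied pair, forcing a sum of 45.

22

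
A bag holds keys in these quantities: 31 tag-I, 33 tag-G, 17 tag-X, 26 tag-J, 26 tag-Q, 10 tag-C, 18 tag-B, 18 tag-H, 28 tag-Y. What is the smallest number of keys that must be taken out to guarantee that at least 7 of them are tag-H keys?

In the worst case for collecting tag-H keys, every non-tag-H key comes out first.
There are 31 + 33 + 17 + 26 + 26 + 10 + 18 + 28 = 189 non-tag-H keys altogether.
After those, each further key must be tag-H, so 189 + 7 = 196 draws guarantee 7 tag-H keys.

196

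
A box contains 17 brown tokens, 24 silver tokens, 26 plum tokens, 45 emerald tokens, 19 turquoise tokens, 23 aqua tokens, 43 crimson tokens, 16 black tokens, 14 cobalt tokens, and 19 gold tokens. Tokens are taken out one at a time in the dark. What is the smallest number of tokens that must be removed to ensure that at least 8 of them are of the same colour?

By pigeonhole, put each drawn token into a box by colour. The largest draw with every box below 8 takes min(count, 7) from each colour.
Σ min(cᵢ, 7) = 7 + 7 + 7 + 7 + 7 + 7 + 7 + 7 + 7 + 7 = 70.
Draw number 70 + 1 = 71 must push one box to 8.

71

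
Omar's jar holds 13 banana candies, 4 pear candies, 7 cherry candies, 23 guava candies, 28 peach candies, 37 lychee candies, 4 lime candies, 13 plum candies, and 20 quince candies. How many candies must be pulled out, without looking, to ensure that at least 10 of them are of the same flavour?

The 9 flavours are the holes; the candies drawn are the pigeons.
To avoid 10 of any one flavour, the worst case takes at most 9 of each flavour, or every candy of a flavour that has fewer than 9.
That gives 9 + 4 + 7 + 9 + 9 + 9 + 4 + 9 + 9 = 69 candies with no flavour reaching 10.
The next candy forces some flavour to 10, so 69 + 1 = 70.

70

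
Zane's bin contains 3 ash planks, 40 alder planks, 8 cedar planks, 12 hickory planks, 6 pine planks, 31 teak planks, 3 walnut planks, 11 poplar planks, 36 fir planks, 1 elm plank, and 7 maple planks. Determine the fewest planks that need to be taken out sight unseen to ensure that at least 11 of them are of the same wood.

Put each drawn plank into a box by wood. The largest draw with every box below 11 takes min(count, 10) from each wood; woods with fewer than 10 contribute all they have.
Σ min(cᵢ, 10) = 3 + 10 + 8 + 10 + 6 + 10 + 3 + 10 + 10 + 1 + 7 = 78.
Draw number 78 + 1 = 79 must push one box to 11.

79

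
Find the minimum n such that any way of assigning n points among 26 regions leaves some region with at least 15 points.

365

With 364 points one could put exactly 14 in each of the 26 regions, and no region would reach 15.
By the pigeonhole principle, one more point must land in a region that already has 14, giving it 15.
So 26 × 14 + 1 = 365 points are required.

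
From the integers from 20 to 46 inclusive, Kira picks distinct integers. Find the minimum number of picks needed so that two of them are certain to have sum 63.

A set avoiding the sum 63 can contain at most one of each pair {x, 63−x}, plus the 3 elements whose complement lies outside the range.
The integers 32, …, 46 (15 of them) are such a set: any two sum to at least 32+33 = 65 > 63.
By pigeonhole, any 16th integer completes one of the 12 pairs, so 16 choices force a sum of 63.

16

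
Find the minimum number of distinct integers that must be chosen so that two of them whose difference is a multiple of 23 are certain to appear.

Integers whose pairwise differences are multiples of 23 are exactly those sharing a remainder mod 23. By pigeonhole, the 23 residue classes mod 23 are the pigeonholes.
With 23 integers one could put 1 in each residue class and have no class reach 2.
The 24th integer pushes some class to 2, so 23·1 + 1 = 24.

24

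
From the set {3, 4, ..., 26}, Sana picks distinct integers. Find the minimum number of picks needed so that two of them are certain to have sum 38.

18

Group the elements by complementary pair {x, 38−x}: {12,26}, {13,25}, {14,24}, …, giving 7 two-element pairs, the single value 19 (it cannot pair with itself since the integers are distinct), and 9 integers whose partner 38−x falls outside [3,26].
By the pigeonhole principle, treating each of those 17 groups as a pigeonhole, one can pick one integer per group — 17 integers — with no two summing to 38.
The 18th integer lands in an occupied pair, forcing a sum of 38.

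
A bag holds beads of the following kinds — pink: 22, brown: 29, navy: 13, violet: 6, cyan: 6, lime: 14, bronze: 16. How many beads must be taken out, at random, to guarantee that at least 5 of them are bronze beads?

In the worst case for collecting bronze beads, every non-bronze bead comes out first.
There are 22 + 29 + 13 + 6 + 6 + 14 = 90 non-bronze beads altogether.
After those, each further bead must be bronze, so 90 + 5 = 95 draws guarantee 5 bronze beads.

95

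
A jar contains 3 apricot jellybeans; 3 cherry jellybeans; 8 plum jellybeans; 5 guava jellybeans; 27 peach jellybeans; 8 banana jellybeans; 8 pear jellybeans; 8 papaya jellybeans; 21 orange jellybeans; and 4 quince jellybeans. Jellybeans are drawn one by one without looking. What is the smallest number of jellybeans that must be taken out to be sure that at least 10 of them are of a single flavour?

66

Put each drawn jellybean into a box by flavour. The largest draw with every box below 10 takes min(count, 9) from each flavour; flavours with fewer than 9 contribute all they have.
Σ min(cᵢ, 9) = 3 + 3 + 8 + 5 + 9 + 8 + 8 + 8 + 9 + 4 = 65.
Draw number 65 + 1 = 66 must push one box to 10.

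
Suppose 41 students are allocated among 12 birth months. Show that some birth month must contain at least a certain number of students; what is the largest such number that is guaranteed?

Pigeonhole: the 12 birth months are the holes and the 41 students are the pigeons.
If every birth month held at most 3 students, the total would be at most 12 × 3 = 36, which is less than 41.
So some birth month holds at least ⌈41/12⌉ = 4 students.

4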